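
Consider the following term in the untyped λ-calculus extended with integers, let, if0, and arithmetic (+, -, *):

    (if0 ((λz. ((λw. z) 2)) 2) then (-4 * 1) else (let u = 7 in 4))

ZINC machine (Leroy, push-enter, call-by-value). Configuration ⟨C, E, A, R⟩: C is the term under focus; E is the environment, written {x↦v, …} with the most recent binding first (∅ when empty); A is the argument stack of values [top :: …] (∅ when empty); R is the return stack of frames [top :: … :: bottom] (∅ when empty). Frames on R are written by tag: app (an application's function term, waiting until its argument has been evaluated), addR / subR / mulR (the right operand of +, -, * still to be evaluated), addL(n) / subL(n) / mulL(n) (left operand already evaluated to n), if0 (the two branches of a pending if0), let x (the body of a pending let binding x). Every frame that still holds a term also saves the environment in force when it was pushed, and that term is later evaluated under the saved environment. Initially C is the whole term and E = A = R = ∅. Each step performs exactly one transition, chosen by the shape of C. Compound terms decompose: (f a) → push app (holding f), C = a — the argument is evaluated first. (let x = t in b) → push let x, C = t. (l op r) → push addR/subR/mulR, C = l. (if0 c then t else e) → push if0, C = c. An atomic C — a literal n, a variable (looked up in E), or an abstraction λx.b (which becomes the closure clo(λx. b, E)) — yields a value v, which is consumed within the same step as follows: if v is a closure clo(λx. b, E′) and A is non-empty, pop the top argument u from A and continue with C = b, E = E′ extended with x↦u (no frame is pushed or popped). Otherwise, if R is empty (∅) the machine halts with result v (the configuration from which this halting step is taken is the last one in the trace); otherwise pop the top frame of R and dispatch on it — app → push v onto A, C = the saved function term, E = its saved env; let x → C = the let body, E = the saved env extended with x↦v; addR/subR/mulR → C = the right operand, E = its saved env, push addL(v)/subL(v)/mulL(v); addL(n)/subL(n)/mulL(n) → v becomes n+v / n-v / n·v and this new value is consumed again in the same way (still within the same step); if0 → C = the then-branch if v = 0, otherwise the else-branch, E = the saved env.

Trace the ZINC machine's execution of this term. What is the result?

t=0: <C=(if0 ((λz. ((λw. z) 2)) 2) then (-4 * 1) else (let u = 7 in 4)), E=∅, A=∅, R=∅>
t=1: <C=((λz. ((λw. z) 2)) 2), E=∅, A=∅, R=[if0]>
t=2: <C=2, E=∅, A=∅, R=[app :: if0]>
t=3: <C=(λz. ((λw. z) 2)), E=∅, A=[2], R=[if0]>
t=4: <C=((λw. z) 2), E={z↦2}, A=∅, R=[if0]>
t=5: <C=2, E={z↦2}, A=∅, R=[app :: if0]>
t=6: <C=(λw. z), E={z↦2}, A=[2], R=[if0]>
t=7: <C=z, E={w↦2, z↦2}, A=∅, R=[if0]>
t=8: <C=(let u = 7 in 4), E=∅, A=∅, R=∅>
t=9: <C=7, E=∅, A=∅, R=[let u]>
t=10: <C=4, E={u↦7}, A=∅, R=∅>
→ final value 4

Answer: 4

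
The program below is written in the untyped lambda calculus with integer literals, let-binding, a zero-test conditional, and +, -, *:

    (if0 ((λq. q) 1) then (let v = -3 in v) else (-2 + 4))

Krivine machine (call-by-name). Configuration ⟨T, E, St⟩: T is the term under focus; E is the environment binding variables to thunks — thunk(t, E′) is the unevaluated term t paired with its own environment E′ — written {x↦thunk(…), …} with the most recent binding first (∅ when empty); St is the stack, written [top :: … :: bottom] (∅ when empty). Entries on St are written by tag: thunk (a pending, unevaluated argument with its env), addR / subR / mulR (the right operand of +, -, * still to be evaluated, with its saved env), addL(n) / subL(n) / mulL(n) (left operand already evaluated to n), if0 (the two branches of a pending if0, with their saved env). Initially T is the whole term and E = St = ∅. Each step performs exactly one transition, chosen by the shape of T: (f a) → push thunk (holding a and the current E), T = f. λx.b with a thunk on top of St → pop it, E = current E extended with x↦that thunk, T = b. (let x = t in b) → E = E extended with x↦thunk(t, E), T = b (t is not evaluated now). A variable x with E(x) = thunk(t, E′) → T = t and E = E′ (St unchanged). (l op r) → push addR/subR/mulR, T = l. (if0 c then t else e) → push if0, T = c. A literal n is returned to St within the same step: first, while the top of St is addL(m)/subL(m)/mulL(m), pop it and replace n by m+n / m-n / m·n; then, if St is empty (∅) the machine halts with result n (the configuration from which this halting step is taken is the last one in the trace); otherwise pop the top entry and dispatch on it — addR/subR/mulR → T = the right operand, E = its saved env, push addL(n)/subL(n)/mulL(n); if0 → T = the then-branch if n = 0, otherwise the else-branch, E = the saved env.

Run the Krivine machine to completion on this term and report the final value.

0. <T=(if0 ((λq. q) 1) then (let v = -3 in v) else (-2 + 4)), E=∅, St=∅>
1. <T=((λq. q) 1), E=∅, St=[if0]>
2. <T=(λq. q), E=∅, St=[thunk :: if0]>
3. <T=q, E={q↦thunk(1, ∅)}, St=[if0]>
4. <T=1, E=∅, St=[if0]>
5. <T=(-2 + 4), E=∅, St=∅>
6. <T=-2, E=∅, St=[addR]>
7. <T=4, E=∅, St=[addL(-2)]>
→ final value 2

Answer: 2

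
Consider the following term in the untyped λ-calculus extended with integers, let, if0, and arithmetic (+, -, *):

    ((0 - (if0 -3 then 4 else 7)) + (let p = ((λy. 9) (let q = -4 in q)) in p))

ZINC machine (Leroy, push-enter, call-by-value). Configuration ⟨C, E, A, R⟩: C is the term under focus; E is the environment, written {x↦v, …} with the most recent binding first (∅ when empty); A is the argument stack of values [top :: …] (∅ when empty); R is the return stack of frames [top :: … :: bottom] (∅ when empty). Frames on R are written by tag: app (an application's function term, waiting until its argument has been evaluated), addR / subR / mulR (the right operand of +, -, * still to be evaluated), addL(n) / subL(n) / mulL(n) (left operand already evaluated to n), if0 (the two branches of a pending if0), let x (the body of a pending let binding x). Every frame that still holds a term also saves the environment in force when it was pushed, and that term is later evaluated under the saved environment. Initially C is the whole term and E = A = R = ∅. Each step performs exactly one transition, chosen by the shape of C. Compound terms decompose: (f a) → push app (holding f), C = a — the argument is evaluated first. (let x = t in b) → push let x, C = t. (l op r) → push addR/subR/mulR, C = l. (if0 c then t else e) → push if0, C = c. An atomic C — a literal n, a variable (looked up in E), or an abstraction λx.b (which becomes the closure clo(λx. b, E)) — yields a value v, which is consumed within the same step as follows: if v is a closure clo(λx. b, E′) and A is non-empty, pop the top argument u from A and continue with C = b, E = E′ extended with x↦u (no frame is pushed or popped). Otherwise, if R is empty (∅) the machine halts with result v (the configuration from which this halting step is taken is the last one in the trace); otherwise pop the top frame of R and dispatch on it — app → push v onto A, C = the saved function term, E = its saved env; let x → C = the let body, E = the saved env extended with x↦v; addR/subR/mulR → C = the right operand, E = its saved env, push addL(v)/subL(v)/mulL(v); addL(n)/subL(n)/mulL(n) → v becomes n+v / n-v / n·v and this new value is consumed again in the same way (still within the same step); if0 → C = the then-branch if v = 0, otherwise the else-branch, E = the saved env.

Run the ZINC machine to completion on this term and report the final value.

Answer: 2

Execution trace:
0. ⟨C=((0 - (if0 -3 then 4 else 7)) + (let p = ((λy. 9) (let q = -4 in q)) in p)); E=∅; A=∅; R=∅⟩
1. ⟨C=(0 - (if0 -3 then 4 else 7)); E=∅; A=∅; R=[addR]⟩
2. ⟨C=0; E=∅; A=∅; R=[subR :: addR]⟩
3. ⟨C=(if0 -3 then 4 else 7); E=∅; A=∅; R=[subL(0) :: addR]⟩
4. ⟨C=-3; E=∅; A=∅; R=[if0 :: subL(0) :: addR]⟩
5. ⟨C=7; E=∅; A=∅; R=[subL(0) :: addR]⟩
6. ⟨C=(let p = ((λy. 9) (let q = -4 in q)) in p); E=∅; A=∅; R=[addL(-7)]⟩
7. ⟨C=((λy. 9) (let q = -4 in q)); E=∅; A=∅; R=[let p :: addL(-7)]⟩
8. ⟨C=(let q = -4 in q); E=∅; A=∅; R=[app :: let p :: addL(-7)]⟩
9. ⟨C=-4; E=∅; A=∅; R=[let q :: app :: let p :: addL(-7)]⟩
10. ⟨C=q; E={q↦-4}; A=∅; R=[app :: let p :: addL(-7)]⟩
11. ⟨C=(λy. 9); E=∅; A=[-4]; R=[let p :: addL(-7)]⟩
12. ⟨C=9; E={y↦-4}; A=∅; R=[let p :: addL(-7)]⟩
13. ⟨C=p; E={p↦9}; A=∅; R=[addL(-7)]⟩
→ final value 2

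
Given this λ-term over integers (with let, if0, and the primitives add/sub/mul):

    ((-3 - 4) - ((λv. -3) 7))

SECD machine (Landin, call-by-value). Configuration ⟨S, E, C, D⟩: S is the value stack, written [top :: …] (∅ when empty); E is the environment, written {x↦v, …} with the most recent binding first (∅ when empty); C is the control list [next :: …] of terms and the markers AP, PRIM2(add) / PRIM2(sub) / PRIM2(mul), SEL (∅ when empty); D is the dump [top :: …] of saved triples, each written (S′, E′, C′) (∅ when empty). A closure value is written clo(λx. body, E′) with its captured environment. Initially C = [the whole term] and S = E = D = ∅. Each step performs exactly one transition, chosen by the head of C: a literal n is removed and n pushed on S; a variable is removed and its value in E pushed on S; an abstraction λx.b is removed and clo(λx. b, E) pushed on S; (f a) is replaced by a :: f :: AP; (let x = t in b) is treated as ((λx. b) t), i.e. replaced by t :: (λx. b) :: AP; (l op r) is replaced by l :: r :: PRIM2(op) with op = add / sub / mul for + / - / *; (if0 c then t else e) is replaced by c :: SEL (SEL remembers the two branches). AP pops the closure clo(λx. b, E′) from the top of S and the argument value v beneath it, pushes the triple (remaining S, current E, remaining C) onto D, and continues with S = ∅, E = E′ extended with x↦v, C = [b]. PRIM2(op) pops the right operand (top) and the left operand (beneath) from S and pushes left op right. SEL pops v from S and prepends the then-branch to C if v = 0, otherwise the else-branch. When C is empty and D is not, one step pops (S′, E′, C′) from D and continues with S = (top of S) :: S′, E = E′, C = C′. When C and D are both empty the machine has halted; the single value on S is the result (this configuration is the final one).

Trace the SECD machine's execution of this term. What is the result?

Answer: -4

Execution trace:
0. ⟨S=∅; E=∅; C=[((-3 - 4) - ((λv. -3) 7))]; D=∅⟩
1. ⟨S=∅; E=∅; C=[(-3 - 4) :: ((λv. -3) 7) :: PRIM2(sub)]; D=∅⟩
2. ⟨S=∅; E=∅; C=[-3 :: 4 :: PRIM2(sub) :: ((λv. -3) 7) :: PRIM2(sub)]; D=∅⟩
3. ⟨S=[-3]; E=∅; C=[4 :: PRIM2(sub) :: ((λv. -3) 7) :: PRIM2(sub)]; D=∅⟩
4. ⟨S=[4 :: -3]; E=∅; C=[PRIM2(sub) :: ((λv. -3) 7) :: PRIM2(sub)]; D=∅⟩
5. ⟨S=[-7]; E=∅; C=[((λv. -3) 7) :: PRIM2(sub)]; D=∅⟩
6. ⟨S=[-7]; E=∅; C=[7 :: (λv. -3) :: AP :: PRIM2(sub)]; D=∅⟩
7. ⟨S=[7 :: -7]; E=∅; C=[(λv. -3) :: AP :: PRIM2(sub)]; D=∅⟩
8. ⟨S=[clo(λv. -3, ∅) :: 7 :: -7]; E=∅; C=[AP :: PRIM2(sub)]; D=∅⟩
9. ⟨S=∅; E={v↦7}; C=[-3]; D=[([-7], ∅, [PRIM2(sub)])]⟩
10. ⟨S=[-3]; E={v↦7}; C=∅; D=[([-7], ∅, [PRIM2(sub)])]⟩
11. ⟨S=[-3 :: -7]; E=∅; C=[PRIM2(sub)]; D=∅⟩
12. ⟨S=[-4]; E=∅; C=∅; D=∅⟩
→ final value -4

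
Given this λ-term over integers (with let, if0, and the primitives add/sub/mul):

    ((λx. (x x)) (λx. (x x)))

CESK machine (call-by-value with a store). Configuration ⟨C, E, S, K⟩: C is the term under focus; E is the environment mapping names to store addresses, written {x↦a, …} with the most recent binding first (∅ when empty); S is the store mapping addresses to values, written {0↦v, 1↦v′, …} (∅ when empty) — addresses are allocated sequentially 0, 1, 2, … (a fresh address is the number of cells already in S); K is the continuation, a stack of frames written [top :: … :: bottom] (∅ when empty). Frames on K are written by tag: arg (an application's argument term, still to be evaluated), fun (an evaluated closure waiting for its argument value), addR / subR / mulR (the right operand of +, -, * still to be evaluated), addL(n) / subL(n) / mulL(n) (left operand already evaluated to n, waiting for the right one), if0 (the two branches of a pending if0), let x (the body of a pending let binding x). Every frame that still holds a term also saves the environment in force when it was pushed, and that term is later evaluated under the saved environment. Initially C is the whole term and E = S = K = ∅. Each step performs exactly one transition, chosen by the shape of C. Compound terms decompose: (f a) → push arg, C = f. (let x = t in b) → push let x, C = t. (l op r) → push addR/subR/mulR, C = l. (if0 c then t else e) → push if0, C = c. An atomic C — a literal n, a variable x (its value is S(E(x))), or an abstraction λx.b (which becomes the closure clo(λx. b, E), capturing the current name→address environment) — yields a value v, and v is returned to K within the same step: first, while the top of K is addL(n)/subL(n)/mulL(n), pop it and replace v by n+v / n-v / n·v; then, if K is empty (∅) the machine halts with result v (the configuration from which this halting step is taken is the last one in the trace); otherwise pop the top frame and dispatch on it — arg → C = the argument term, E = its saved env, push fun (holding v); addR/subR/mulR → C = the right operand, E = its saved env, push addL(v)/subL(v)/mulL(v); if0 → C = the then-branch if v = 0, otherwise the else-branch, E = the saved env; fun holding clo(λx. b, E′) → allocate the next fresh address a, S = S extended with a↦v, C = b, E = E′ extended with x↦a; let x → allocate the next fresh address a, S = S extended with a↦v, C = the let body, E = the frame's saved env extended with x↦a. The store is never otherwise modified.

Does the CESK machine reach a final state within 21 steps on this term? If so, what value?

step 0: <C=((λx. (x x)) (λx. (x x))), E=∅, S=∅, K=∅>
step 1: <C=(λx. (x x)), E=∅, S=∅, K=[arg]>
step 2: <C=(λx. (x x)), E=∅, S=∅, K=[fun]>
step 3: <C=(x x), E={x↦0}, S={0↦clo(λx. (x x), ∅)}, K=∅>
step 4: <C=x, E={x↦0}, S={0↦clo(λx. (x x), ∅)}, K=[arg]>
step 5: <C=x, E={x↦0}, S={0↦clo(λx. (x x), ∅)}, K=[fun]>
step 6: <C=(x x), E={x↦1}, S={0↦clo(λx. (x x), ∅), 1↦clo(λx. (x x), ∅)}, K=∅>
step 7: <C=x, E={x↦1}, S={0↦clo(λx. (x x), ∅), 1↦clo(λx. (x x), ∅)}, K=[arg]>
step 8: <C=x, E={x↦1}, S={0↦clo(λx. (x x), ∅), 1↦clo(λx. (x x), ∅)}, K=[fun]>
step 9: <C=(x x), E={x↦2}, S={0↦clo(λx. (x x), ∅), 1↦clo(λx. (x x), ∅), 2↦clo(λx. (x x), ∅)}, K=∅>
step 10: <C=x, E={x↦2}, S={0↦clo(λx. (x x), ∅), 1↦clo(λx. (x x), ∅), 2↦clo(λx. (x x), ∅)}, K=[arg]>
step 11: <C=x, E={x↦2}, S={0↦clo(λx. (x x), ∅), 1↦clo(λx. (x x), ∅), 2↦clo(λx. (x x), ∅)}, K=[fun]>
step 12: <C=(x x), E={x↦3}, S={0↦clo(λx. (x x), ∅), 1↦clo(λx. (x x), ∅), 2↦clo(λx. (x x), ∅), 3↦clo(λx. (x x), ∅)}, K=∅>
step 13: <C=x, E={x↦3}, S={0↦clo(λx. (x x), ∅), 1↦clo(λx. (x x), ∅), 2↦clo(λx. (x x), ∅), 3↦clo(λx. (x x), ∅)}, K=[arg]>
step 14: <C=x, E={x↦3}, S={0↦clo(λx. (x x), ∅), 1↦clo(λx. (x x), ∅), 2↦clo(λx. (x x), ∅), 3↦clo(λx. (x x), ∅)}, K=[fun]>
step 15: <C=(x x), E={x↦4}, S={0↦clo(λx. (x x), ∅), 1↦clo(λx. (x x), ∅), 2↦clo(λx. (x x), ∅), 3↦clo(λx. (x x), ∅), 4↦clo(λx. (x x), ∅)}, K=∅>
step 16: <C=x, E={x↦4}, S={0↦clo(λx. (x x), ∅), 1↦clo(λx. (x x), ∅), 2↦clo(λx. (x x), ∅), 3↦clo(λx. (x x), ∅), 4↦clo(λx. (x x), ∅)}, K=[arg]>
step 17: <C=x, E={x↦4}, S={0↦clo(λx. (x x), ∅), 1↦clo(λx. (x x), ∅), 2↦clo(λx. (x x), ∅), 3↦clo(λx. (x x), ∅), 4↦clo(λx. (x x), ∅)}, K=[fun]>
step 18: <C=(x x), E={x↦5}, S={0↦clo(λx. (x x), ∅), 1↦clo(λx. (x x), ∅), 2↦clo(λx. (x x), ∅), 3↦clo(λx. (x x), ∅), 4↦clo(λx. (x x), ∅), 5↦clo(λx. (x x), ∅)}, K=∅>
step 19: <C=x, E={x↦5}, S={0↦clo(λx. (x x), ∅), 1↦clo(λx. (x x), ∅), 2↦clo(λx. (x x), ∅), 3↦clo(λx. (x x), ∅), 4↦clo(λx. (x x), ∅), 5↦clo(λx. (x x), ∅)}, K=[arg]>
step 20: <C=x, E={x↦5}, S={0↦clo(λx. (x x), ∅), 1↦clo(λx. (x x), ∅), 2↦clo(λx. (x x), ∅), 3↦clo(λx. (x x), ∅), 4↦clo(λx. (x x), ∅), 5↦clo(λx. (x x), ∅)}, K=[fun]>
step 21: <C=(x x), E={x↦6}, S={0↦clo(λx. (x x), ∅), 1↦clo(λx. (x x), ∅), 2↦clo(λx. (x x), ∅), 3↦clo(λx. (x x), ∅), 4↦clo(λx. (x x), ∅), 5↦clo(λx. (x x), ∅), 6↦clo(λx. (x x), ∅)}, K=∅>
→ 21 transitions taken and the configuration is still not final: no result within 21 steps

Answer: DIVERGES (no final state within 21 steps)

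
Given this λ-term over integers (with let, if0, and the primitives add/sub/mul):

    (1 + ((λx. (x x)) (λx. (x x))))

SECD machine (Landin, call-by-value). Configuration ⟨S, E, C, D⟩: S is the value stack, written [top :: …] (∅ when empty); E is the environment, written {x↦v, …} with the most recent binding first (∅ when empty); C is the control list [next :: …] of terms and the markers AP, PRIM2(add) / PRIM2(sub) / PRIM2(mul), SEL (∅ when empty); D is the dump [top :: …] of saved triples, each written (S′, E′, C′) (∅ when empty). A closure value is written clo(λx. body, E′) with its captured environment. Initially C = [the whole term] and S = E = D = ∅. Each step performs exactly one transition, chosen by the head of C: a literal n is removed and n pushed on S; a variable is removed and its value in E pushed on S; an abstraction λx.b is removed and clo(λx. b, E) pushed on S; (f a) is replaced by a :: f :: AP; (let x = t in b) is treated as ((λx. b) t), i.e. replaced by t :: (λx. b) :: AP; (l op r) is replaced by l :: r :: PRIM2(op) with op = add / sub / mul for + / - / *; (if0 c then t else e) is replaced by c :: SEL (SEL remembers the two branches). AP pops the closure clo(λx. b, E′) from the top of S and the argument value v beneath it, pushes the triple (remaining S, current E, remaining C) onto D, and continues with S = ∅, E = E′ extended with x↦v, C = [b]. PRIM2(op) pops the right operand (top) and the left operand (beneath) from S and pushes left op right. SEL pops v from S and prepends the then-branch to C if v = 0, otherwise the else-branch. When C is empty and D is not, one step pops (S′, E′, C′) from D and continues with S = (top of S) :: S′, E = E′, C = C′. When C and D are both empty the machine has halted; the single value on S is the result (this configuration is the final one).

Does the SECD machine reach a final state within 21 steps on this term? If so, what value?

Answer: DIVERGES (no final state within 21 steps)

Derivation:
t=0: ⟨S=∅; E=∅; C=[(1 + ((λx. (x x)) (λx. (x x))))]; D=∅⟩
t=1: ⟨S=∅; E=∅; C=[1 :: ((λx. (x x)) (λx. (x x))) :: PRIM2(add)]; D=∅⟩
t=2: ⟨S=[1]; E=∅; C=[((λx. (x x)) (λx. (x x))) :: PRIM2(add)]; D=∅⟩
t=3: ⟨S=[1]; E=∅; C=[(λx. (x x)) :: (λx. (x x)) :: AP :: PRIM2(add)]; D=∅⟩
t=4: ⟨S=[clo(λx. (x x), ∅) :: 1]; E=∅; C=[(λx. (x x)) :: AP :: PRIM2(add)]; D=∅⟩
t=5: ⟨S=[clo(λx. (x x), ∅) :: clo(λx. (x x), ∅) :: 1]; E=∅; C=[AP :: PRIM2(add)]; D=∅⟩
t=6: ⟨S=∅; E={x↦clo(λx. (x x), ∅)}; C=[(x x)]; D=[([1], ∅, [PRIM2(add)])]⟩
t=7: ⟨S=∅; E={x↦clo(λx. (x x), ∅)}; C=[x :: x :: AP]; D=[([1], ∅, [PRIM2(add)])]⟩
t=8: ⟨S=[clo(λx. (x x), ∅)]; E={x↦clo(λx. (x x), ∅)}; C=[x :: AP]; D=[([1], ∅, [PRIM2(add)])]⟩
t=9: ⟨S=[clo(λx. (x x), ∅) :: clo(λx. (x x), ∅)]; E={x↦clo(λx. (x x), ∅)}; C=[AP]; D=[([1], ∅, [PRIM2(add)])]⟩
t=10: ⟨S=∅; E={x↦clo(λx. (x x), ∅)}; C=[(x x)]; D=[(∅, {x↦clo(λx. (x x), ∅)}, ∅) :: ([1], ∅, [PRIM2(add)])]⟩
t=11: ⟨S=∅; E={x↦clo(λx. (x x), ∅)}; C=[x :: x :: AP]; D=[(∅, {x↦clo(λx. (x x), ∅)}, ∅) :: ([1], ∅, [PRIM2(add)])]⟩
t=12: ⟨S=[clo(λx. (x x), ∅)]; E={x↦clo(λx. (x x), ∅)}; C=[x :: AP]; D=[(∅, {x↦clo(λx. (x x), ∅)}, ∅) :: ([1], ∅, [PRIM2(add)])]⟩
t=13: ⟨S=[clo(λx. (x x), ∅) :: clo(λx. (x x), ∅)]; E={x↦clo(λx. (x x), ∅)}; C=[AP]; D=[(∅, {x↦clo(λx. (x x), ∅)}, ∅) :: ([1], ∅, [PRIM2(add)])]⟩
t=14: ⟨S=∅; E={x↦clo(λx. (x x), ∅)}; C=[(x x)]; D=[(∅, {x↦clo(λx. (x x), ∅)}, ∅) :: (∅, {x↦clo(λx. (x x), ∅)}, ∅) :: ([1], ∅, [PRIM2(add)])]⟩
t=15: ⟨S=∅; E={x↦clo(λx. (x x), ∅)}; C=[x :: x :: AP]; D=[(∅, {x↦clo(λx. (x x), ∅)}, ∅) :: (∅, {x↦clo(λx. (x x), ∅)}, ∅) :: ([1], ∅, [PRIM2(add)])]⟩
t=16: ⟨S=[clo(λx. (x x), ∅)]; E={x↦clo(λx. (x x), ∅)}; C=[x :: AP]; D=[(∅, {x↦clo(λx. (x x), ∅)}, ∅) :: (∅, {x↦clo(λx. (x x), ∅)}, ∅) :: ([1], ∅, [PRIM2(add)])]⟩
t=17: ⟨S=[clo(λx. (x x), ∅) :: clo(λx. (x x), ∅)]; E={x↦clo(λx. (x x), ∅)}; C=[AP]; D=[(∅, {x↦clo(λx. (x x), ∅)}, ∅) :: (∅, {x↦clo(λx. (x x), ∅)}, ∅) :: ([1], ∅, [PRIM2(add)])]⟩
t=18: ⟨S=∅; E={x↦clo(λx. (x x), ∅)}; C=[(x x)]; D=[(∅, {x↦clo(λx. (x x), ∅)}, ∅) :: (∅, {x↦clo(λx. (x x), ∅)}, ∅) :: (∅, {x↦clo(λx. (x x), ∅)}, ∅) :: ([1], ∅, [PRIM2(add)])]⟩
t=19: ⟨S=∅; E={x↦clo(λx. (x x), ∅)}; C=[x :: x :: AP]; D=[(∅, {x↦clo(λx. (x x), ∅)}, ∅) :: (∅, {x↦clo(λx. (x x), ∅)}, ∅) :: (∅, {x↦clo(λx. (x x), ∅)}, ∅) :: ([1], ∅, [PRIM2(add)])]⟩
t=20: ⟨S=[clo(λx. (x x), ∅)]; E={x↦clo(λx. (x x), ∅)}; C=[x :: AP]; D=[(∅, {x↦clo(λx. (x x), ∅)}, ∅) :: (∅, {x↦clo(λx. (x x), ∅)}, ∅) :: (∅, {x↦clo(λx. (x x), ∅)}, ∅) :: ([1], ∅, [PRIM2(add)])]⟩
t=21: ⟨S=[clo(λx. (x x), ∅) :: clo(λx. (x x), ∅)]; E={x↦clo(λx. (x x), ∅)}; C=[AP]; D=[(∅, {x↦clo(λx. (x x), ∅)}, ∅) :: (∅, {x↦clo(λx. (x x), ∅)}, ∅) :: (∅, {x↦clo(λx. (x x), ∅)}, ∅) :: ([1], ∅, [PRIM2(add)])]⟩
→ 21 transitions taken and the configuration is still not final: no result within 21 steps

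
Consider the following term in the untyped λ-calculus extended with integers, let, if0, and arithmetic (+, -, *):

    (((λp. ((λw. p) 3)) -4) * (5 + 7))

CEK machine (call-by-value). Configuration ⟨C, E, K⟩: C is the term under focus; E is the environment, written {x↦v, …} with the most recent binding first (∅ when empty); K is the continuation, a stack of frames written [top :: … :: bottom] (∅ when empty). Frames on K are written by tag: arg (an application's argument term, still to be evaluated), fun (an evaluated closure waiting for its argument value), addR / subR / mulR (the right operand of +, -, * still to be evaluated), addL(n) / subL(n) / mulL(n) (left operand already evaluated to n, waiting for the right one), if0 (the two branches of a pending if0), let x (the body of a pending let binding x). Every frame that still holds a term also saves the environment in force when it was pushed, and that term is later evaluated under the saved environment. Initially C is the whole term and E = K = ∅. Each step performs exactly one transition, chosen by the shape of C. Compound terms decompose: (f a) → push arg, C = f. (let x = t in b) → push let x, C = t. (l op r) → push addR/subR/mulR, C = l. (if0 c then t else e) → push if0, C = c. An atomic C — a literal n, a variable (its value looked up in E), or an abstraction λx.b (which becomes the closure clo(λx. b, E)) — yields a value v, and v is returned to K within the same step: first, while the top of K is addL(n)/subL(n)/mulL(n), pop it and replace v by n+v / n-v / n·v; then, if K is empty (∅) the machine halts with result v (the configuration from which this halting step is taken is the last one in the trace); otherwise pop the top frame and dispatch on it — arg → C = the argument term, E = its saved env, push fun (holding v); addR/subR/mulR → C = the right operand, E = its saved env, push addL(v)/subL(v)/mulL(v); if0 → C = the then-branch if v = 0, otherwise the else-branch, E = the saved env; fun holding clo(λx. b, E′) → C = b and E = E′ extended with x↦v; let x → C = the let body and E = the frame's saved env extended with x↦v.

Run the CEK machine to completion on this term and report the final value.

step 0: ⟨C=(((λp. ((λw. p) 3)) -4) * (5 + 7)); E=∅; K=∅⟩
step 1: ⟨C=((λp. ((λw. p) 3)) -4); E=∅; K=[mulR]⟩
step 2: ⟨C=(λp. ((λw. p) 3)); E=∅; K=[arg :: mulR]⟩
step 3: ⟨C=-4; E=∅; K=[fun :: mulR]⟩
step 4: ⟨C=((λw. p) 3); E={p↦-4}; K=[mulR]⟩
step 5: ⟨C=(λw. p); E={p↦-4}; K=[arg :: mulR]⟩
step 6: ⟨C=3; E={p↦-4}; K=[fun :: mulR]⟩
step 7: ⟨C=p; E={w↦3, p↦-4}; K=[mulR]⟩
step 8: ⟨C=(5 + 7); E=∅; K=[mulL(-4)]⟩
step 9: ⟨C=5; E=∅; K=[addR :: mulL(-4)]⟩
step 10: ⟨C=7; E=∅; K=[addL(5) :: mulL(-4)]⟩
→ final value -48

Answer: -48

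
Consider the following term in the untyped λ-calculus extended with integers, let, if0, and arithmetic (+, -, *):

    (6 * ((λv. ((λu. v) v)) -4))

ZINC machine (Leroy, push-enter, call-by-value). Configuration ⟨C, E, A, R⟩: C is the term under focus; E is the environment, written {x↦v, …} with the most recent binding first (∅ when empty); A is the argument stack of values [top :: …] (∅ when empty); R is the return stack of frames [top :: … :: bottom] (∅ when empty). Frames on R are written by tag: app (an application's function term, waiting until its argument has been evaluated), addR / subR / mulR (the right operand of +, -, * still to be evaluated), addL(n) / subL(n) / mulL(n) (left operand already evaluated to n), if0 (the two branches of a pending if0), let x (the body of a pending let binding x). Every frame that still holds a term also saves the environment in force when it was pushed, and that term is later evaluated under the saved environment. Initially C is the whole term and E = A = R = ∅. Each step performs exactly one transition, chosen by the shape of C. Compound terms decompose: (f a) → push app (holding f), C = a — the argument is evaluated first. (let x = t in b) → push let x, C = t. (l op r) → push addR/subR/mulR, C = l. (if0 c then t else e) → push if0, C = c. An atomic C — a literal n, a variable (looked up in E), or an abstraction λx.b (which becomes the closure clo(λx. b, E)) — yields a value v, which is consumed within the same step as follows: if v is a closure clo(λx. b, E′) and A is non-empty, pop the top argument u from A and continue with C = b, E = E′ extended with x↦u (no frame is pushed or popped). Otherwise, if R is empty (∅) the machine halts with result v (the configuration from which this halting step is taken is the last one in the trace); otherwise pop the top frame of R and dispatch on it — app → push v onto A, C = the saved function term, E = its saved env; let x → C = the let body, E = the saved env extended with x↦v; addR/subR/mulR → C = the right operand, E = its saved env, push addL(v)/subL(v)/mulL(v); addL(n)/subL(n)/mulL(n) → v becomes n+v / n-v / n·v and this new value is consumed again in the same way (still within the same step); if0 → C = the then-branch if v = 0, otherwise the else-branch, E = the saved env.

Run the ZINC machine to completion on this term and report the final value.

0. [C=(6 * ((λv. ((λu. v) v)) -4)) | E=∅ | A=∅ | R=∅]
1. [C=6 | E=∅ | A=∅ | R=[mulR]]
2. [C=((λv. ((λu. v) v)) -4) | E=∅ | A=∅ | R=[mulL(6)]]
3. [C=-4 | E=∅ | A=∅ | R=[app :: mulL(6)]]
4. [C=(λv. ((λu. v) v)) | E=∅ | A=[-4] | R=[mulL(6)]]
5. [C=((λu. v) v) | E={v↦-4} | A=∅ | R=[mulL(6)]]
6. [C=v | E={v↦-4} | A=∅ | R=[app :: mulL(6)]]
7. [C=(λu. v) | E={v↦-4} | A=[-4] | R=[mulL(6)]]
8. [C=v | E={u↦-4, v↦-4} | A=∅ | R=[mulL(6)]]
→ final value -24

Answer: -24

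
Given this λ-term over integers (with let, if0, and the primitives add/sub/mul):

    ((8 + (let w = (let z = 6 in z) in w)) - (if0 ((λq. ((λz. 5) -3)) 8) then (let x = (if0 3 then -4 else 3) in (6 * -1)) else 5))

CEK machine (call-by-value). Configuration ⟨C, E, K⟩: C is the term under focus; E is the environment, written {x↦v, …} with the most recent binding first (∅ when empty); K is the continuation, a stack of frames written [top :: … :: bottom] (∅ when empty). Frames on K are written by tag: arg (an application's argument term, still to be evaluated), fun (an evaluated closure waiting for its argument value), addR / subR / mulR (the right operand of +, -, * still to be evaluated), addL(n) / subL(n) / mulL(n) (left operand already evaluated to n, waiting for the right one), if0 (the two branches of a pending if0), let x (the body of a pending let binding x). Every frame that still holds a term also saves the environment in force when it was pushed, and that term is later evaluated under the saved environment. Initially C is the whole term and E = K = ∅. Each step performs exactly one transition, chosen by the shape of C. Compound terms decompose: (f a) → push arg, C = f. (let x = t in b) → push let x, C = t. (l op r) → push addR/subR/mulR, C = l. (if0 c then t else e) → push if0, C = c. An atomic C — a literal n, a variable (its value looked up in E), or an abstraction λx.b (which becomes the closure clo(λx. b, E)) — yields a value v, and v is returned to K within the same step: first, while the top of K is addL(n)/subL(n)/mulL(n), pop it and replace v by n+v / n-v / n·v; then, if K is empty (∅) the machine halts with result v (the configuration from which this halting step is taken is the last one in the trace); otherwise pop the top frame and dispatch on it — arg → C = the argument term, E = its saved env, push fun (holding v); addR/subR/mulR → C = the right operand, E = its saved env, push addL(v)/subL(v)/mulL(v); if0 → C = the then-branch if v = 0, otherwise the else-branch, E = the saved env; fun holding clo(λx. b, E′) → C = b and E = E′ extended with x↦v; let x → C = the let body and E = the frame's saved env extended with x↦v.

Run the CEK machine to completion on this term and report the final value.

Answer: 9

Derivation:
step 0: [C=((8 + (let w = (let z = 6 in z) in w)) - (if0 ((λq. ((λz. 5) -3)) 8) then (let x = (if0 3 then -4 else 3) in (6 * -1)) else 5)) | E=∅ | K=∅]
step 1: [C=(8 + (let w = (let z = 6 in z) in w)) | E=∅ | K=[subR]]
step 2: [C=8 | E=∅ | K=[addR :: subR]]
step 3: [C=(let w = (let z = 6 in z) in w) | E=∅ | K=[addL(8) :: subR]]
step 4: [C=(let z = 6 in z) | E=∅ | K=[let w :: addL(8) :: subR]]
step 5: [C=6 | E=∅ | K=[let z :: let w :: addL(8) :: subR]]
step 6: [C=z | E={z↦6} | K=[let w :: addL(8) :: subR]]
step 7: [C=w | E={w↦6} | K=[addL(8) :: subR]]
step 8: [C=(if0 ((λq. ((λz. 5) -3)) 8) then (let x = (if0 3 then -4 else 3) in (6 * -1)) else 5) | E=∅ | K=[subL(14)]]
step 9: [C=((λq. ((λz. 5) -3)) 8) | E=∅ | K=[if0 :: subL(14)]]
step 10: [C=(λq. ((λz. 5) -3)) | E=∅ | K=[arg :: if0 :: subL(14)]]
step 11: [C=8 | E=∅ | K=[fun :: if0 :: subL(14)]]
step 12: [C=((λz. 5) -3) | E={q↦8} | K=[if0 :: subL(14)]]
step 13: [C=(λz. 5) | E={q↦8} | K=[arg :: if0 :: subL(14)]]
step 14: [C=-3 | E={q↦8} | K=[fun :: if0 :: subL(14)]]
step 15: [C=5 | E={z↦-3, q↦8} | K=[if0 :: subL(14)]]
step 16: [C=5 | E=∅ | K=[subL(14)]]
→ final value 9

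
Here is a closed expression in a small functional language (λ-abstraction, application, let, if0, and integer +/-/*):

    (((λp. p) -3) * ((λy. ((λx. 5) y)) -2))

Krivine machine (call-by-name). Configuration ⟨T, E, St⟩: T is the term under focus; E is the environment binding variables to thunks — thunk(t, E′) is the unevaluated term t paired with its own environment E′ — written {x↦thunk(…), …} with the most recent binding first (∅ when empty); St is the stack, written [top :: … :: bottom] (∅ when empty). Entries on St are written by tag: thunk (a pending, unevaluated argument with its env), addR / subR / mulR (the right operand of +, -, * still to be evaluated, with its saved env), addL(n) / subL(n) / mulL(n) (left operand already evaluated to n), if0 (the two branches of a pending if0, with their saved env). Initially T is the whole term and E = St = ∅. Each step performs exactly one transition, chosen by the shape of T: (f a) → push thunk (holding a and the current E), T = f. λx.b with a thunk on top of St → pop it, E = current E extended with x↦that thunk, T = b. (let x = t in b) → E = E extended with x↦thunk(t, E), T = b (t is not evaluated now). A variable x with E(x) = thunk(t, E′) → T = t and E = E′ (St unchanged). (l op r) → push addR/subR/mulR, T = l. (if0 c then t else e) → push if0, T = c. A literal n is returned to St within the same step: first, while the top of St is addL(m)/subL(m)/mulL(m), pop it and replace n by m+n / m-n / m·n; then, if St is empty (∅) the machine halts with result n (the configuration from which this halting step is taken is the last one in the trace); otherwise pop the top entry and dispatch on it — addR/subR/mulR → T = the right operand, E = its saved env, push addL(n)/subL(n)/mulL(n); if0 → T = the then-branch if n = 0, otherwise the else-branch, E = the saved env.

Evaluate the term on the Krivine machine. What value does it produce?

Answer: -15

Derivation:
t=0: ⟨T=(((λp. p) -3) * ((λy. ((λx. 5) y)) -2)); E=∅; St=∅⟩
t=1: ⟨T=((λp. p) -3); E=∅; St=[mulR]⟩
t=2: ⟨T=(λp. p); E=∅; St=[thunk :: mulR]⟩
t=3: ⟨T=p; E={p↦thunk(-3, ∅)}; St=[mulR]⟩
t=4: ⟨T=-3; E=∅; St=[mulR]⟩
t=5: ⟨T=((λy. ((λx. 5) y)) -2); E=∅; St=[mulL(-3)]⟩
t=6: ⟨T=(λy. ((λx. 5) y)); E=∅; St=[thunk :: mulL(-3)]⟩
t=7: ⟨T=((λx. 5) y); E={y↦thunk(-2, ∅)}; St=[mulL(-3)]⟩
t=8: ⟨T=(λx. 5); E={y↦thunk(-2, ∅)}; St=[thunk :: mulL(-3)]⟩
t=9: ⟨T=5; E={x↦thunk(y, {y↦thunk(-2, ∅)}), y↦thunk(-2, ∅)}; St=[mulL(-3)]⟩
→ final value -15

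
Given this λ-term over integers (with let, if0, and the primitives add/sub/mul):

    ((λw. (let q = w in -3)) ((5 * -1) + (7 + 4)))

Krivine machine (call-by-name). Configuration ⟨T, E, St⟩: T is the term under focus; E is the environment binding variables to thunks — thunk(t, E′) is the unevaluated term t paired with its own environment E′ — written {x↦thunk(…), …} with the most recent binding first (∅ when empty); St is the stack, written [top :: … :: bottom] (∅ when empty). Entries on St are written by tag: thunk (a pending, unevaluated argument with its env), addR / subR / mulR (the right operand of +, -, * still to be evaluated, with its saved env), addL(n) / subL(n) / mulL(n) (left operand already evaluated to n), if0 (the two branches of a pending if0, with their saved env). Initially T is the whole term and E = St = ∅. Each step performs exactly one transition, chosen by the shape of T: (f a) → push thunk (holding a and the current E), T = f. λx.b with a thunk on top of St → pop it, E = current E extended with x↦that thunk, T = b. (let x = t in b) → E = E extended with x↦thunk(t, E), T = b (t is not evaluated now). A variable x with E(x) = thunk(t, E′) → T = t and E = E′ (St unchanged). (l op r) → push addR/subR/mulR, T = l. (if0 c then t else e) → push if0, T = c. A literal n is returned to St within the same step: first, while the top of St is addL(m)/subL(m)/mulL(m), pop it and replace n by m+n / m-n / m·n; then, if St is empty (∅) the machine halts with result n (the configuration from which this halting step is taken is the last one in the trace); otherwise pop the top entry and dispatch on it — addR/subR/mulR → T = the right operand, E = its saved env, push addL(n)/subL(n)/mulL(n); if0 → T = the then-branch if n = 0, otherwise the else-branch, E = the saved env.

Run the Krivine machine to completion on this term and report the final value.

[0] [T=((λw. (let q = w in -3)) ((5 * -1) + (7 + 4))) | E=∅ | St=∅]
[1] [T=(λw. (let q = w in -3)) | E=∅ | St=[thunk]]
[2] [T=(let q = w in -3) | E={w↦thunk(((5 * -1) + (7 + 4)), ∅)} | St=∅]
[3] [T=-3 | E={q↦thunk(w, {w↦thunk(((5 * -1) + (7 + 4)), ∅)}), w↦thunk(((5 * -1) + (7 + 4)), ∅)} | St=∅]
→ final value -3

Answer: -3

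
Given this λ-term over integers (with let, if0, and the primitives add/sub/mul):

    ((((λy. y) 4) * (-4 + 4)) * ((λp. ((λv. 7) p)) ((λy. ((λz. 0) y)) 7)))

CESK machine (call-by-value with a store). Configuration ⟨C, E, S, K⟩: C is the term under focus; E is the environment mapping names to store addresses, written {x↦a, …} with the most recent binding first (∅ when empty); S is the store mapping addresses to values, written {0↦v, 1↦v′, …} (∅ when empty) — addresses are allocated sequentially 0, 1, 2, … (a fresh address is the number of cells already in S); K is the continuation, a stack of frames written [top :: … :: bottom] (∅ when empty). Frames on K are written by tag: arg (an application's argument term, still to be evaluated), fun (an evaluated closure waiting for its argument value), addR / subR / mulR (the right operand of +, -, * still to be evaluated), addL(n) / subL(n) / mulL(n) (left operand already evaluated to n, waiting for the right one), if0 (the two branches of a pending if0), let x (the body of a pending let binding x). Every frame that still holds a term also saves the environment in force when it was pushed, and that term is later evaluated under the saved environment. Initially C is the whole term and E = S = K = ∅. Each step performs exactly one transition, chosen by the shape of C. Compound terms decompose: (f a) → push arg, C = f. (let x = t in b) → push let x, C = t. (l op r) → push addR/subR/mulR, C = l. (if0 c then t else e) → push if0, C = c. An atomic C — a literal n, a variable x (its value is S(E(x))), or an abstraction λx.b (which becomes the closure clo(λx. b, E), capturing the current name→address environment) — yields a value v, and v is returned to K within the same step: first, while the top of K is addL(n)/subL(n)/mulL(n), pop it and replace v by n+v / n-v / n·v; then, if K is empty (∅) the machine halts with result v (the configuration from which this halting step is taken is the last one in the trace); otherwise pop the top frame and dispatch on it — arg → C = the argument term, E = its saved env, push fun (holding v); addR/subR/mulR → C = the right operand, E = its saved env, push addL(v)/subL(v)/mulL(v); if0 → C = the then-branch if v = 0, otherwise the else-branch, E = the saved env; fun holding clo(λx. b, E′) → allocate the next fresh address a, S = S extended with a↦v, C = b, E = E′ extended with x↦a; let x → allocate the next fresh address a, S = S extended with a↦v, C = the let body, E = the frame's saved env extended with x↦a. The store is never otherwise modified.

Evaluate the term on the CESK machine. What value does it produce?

Answer: 0

Machine steps:
t=0: <C=((((λy. y) 4) * (-4 + 4)) * ((λp. ((λv. 7) p)) ((λy. ((λz. 0) y)) 7))), E=∅, S=∅, K=∅>
t=1: <C=(((λy. y) 4) * (-4 + 4)), E=∅, S=∅, K=[mulR]>
t=2: <C=((λy. y) 4), E=∅, S=∅, K=[mulR :: mulR]>
t=3: <C=(λy. y), E=∅, S=∅, K=[arg :: mulR :: mulR]>
t=4: <C=4, E=∅, S=∅, K=[fun :: mulR :: mulR]>
t=5: <C=y, E={y↦0}, S={0↦4}, K=[mulR :: mulR]>
t=6: <C=(-4 + 4), E=∅, S={0↦4}, K=[mulL(4) :: mulR]>
t=7: <C=-4, E=∅, S={0↦4}, K=[addR :: mulL(4) :: mulR]>
t=8: <C=4, E=∅, S={0↦4}, K=[addL(-4) :: mulL(4) :: mulR]>
t=9: <C=((λp. ((λv. 7) p)) ((λy. ((λz. 0) y)) 7)), E=∅, S={0↦4}, K=[mulL(0)]>
t=10: <C=(λp. ((λv. 7) p)), E=∅, S={0↦4}, K=[arg :: mulL(0)]>
t=11: <C=((λy. ((λz. 0) y)) 7), E=∅, S={0↦4}, K=[fun :: mulL(0)]>
t=12: <C=(λy. ((λz. 0) y)), E=∅, S={0↦4}, K=[arg :: fun :: mulL(0)]>
t=13: <C=7, E=∅, S={0↦4}, K=[fun :: fun :: mulL(0)]>
t=14: <C=((λz. 0) y), E={y↦1}, S={0↦4, 1↦7}, K=[fun :: mulL(0)]>
t=15: <C=(λz. 0), E={y↦1}, S={0↦4, 1↦7}, K=[arg :: fun :: mulL(0)]>
t=16: <C=y, E={y↦1}, S={0↦4, 1↦7}, K=[fun :: fun :: mulL(0)]>
t=17: <C=0, E={z↦2, y↦1}, S={0↦4, 1↦7, 2↦7}, K=[fun :: mulL(0)]>
t=18: <C=((λv. 7) p), E={p↦3}, S={0↦4, 1↦7, 2↦7, 3↦0}, K=[mulL(0)]>
t=19: <C=(λv. 7), E={p↦3}, S={0↦4, 1↦7, 2↦7, 3↦0}, K=[arg :: mulL(0)]>
t=20: <C=p, E={p↦3}, S={0↦4, 1↦7, 2↦7, 3↦0}, K=[fun :: mulL(0)]>
t=21: <C=7, E={v↦4, p↦3}, S={0↦4, 1↦7, 2↦7, 3↦0, 4↦0}, K=[mulL(0)]>
→ final value 0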